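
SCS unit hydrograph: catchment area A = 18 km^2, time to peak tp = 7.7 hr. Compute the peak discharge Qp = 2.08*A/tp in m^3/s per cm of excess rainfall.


SCS formula: Qp = 2.08 * A / tp.
Qp = 2.08 * 18 / 7.7
   = 37.44 / 7.7
   = 4.86 m^3/s per cm.

4.86


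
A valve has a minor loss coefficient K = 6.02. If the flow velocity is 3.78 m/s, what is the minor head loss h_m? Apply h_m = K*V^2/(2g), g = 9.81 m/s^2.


Minor loss formula: h_m = K * V^2/(2g).
V^2 = 3.78^2 = 14.2884.
V^2/(2g) = 14.2884 / 19.62 = 0.7283 m.
h_m = 6.02 * 0.7283 = 4.3841 m.

4.3841


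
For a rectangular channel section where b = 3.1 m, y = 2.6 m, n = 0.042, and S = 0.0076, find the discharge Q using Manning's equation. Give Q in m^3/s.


For a rectangular channel, the cross-sectional area A = b * y = 3.1 * 2.6 = 8.06 m^2.
The wetted perimeter P = b + 2y = 3.1 + 2*2.6 = 8.3 m.
Hydraulic radius R = A/P = 8.06/8.3 = 0.9711 m.
Velocity V = (1/n)*R^(2/3)*S^(1/2) = (1/0.042)*0.9711^(2/3)*0.0076^(1/2) = 2.0355 m/s.
Discharge Q = A * V = 8.06 * 2.0355 = 16.406 m^3/s.

16.406


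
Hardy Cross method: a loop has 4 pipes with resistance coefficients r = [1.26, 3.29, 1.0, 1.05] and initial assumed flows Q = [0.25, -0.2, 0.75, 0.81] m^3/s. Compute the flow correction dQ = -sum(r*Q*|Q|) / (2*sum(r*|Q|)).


Numerator terms (r*Q*|Q|): 1.26*0.25*|0.25| = 0.0788; 3.29*-0.2*|-0.2| = -0.1316; 1.0*0.75*|0.75| = 0.5625; 1.05*0.81*|0.81| = 0.6889.
Sum of numerator = 1.1986.
Denominator terms (r*|Q|): 1.26*|0.25| = 0.315; 3.29*|-0.2| = 0.658; 1.0*|0.75| = 0.75; 1.05*|0.81| = 0.8505.
2 * sum of denominator = 2 * 2.5735 = 5.147.
dQ = -1.1986 / 5.147 = -0.2329 m^3/s.

-0.2329


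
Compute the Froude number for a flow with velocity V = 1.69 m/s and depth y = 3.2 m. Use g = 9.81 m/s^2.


The Froude number is defined as Fr = V / sqrt(g*y).
g*y = 9.81 * 3.2 = 31.392.
sqrt(g*y) = sqrt(31.392) = 5.6029.
Fr = 1.69 / 5.6029 = 0.3016.

0.3016


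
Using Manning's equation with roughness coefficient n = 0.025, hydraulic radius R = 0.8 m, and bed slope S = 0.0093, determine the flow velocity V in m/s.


Manning's equation gives V = (1/n) * R^(2/3) * S^(1/2).
First, compute R^(2/3) = 0.8^(2/3) = 0.8618.
Next, S^(1/2) = 0.0093^(1/2) = 0.096437.
Then 1/n = 1/0.025 = 40.0.
V = 40.0 * 0.8618 * 0.096437 = 3.3243 m/s.

3.3243


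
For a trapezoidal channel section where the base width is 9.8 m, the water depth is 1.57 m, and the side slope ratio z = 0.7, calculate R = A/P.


For a trapezoidal section with side slope z:
A = (b + z*y)*y = (9.8 + 0.7*1.57)*1.57 = 17.111 m^2.
P = b + 2*y*sqrt(1 + z^2) = 9.8 + 2*1.57*sqrt(1 + 0.7^2) = 13.633 m.
R = A/P = 17.111 / 13.633 = 1.2552 m.

1.2552


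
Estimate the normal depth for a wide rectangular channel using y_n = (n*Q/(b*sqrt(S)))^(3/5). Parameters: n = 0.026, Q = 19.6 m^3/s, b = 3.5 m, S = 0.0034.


We use the wide-channel approximation y_n = (n*Q/(b*sqrt(S)))^(3/5).
sqrt(S) = sqrt(0.0034) = 0.05831.
Numerator: n*Q = 0.026 * 19.6 = 0.5096.
Denominator: b*sqrt(S) = 3.5 * 0.05831 = 0.204085.
arg = 2.497.
y_n = 2.497^(3/5) = 1.7316 m.

1.7316


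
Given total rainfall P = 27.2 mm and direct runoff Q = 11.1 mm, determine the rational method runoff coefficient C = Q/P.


The runoff coefficient C = runoff depth / rainfall depth.
C = 11.1 / 27.2
  = 0.4081.

0.4081


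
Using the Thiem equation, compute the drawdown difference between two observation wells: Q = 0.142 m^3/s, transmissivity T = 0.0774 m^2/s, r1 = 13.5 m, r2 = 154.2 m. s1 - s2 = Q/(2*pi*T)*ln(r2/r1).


Thiem equation: s1 - s2 = Q/(2*pi*T) * ln(r2/r1).
ln(r2/r1) = ln(154.2/13.5) = 2.4356.
Q/(2*pi*T) = 0.142 / (2*pi*0.0774) = 0.142 / 0.4863 = 0.292.
s1 - s2 = 0.292 * 2.4356 = 0.7112 m.

0.7112


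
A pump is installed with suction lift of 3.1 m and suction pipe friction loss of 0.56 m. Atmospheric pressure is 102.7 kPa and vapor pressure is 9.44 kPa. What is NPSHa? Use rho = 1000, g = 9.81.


NPSHa = p_atm/(rho*g) - z_s - hf_s - p_vap/(rho*g).
p_atm/(rho*g) = 102.7*1000 / (1000*9.81) = 10.469 m.
p_vap/(rho*g) = 9.44*1000 / (1000*9.81) = 0.962 m.
NPSHa = 10.469 - 3.1 - 0.56 - 0.962
      = 5.85 m.

5.85


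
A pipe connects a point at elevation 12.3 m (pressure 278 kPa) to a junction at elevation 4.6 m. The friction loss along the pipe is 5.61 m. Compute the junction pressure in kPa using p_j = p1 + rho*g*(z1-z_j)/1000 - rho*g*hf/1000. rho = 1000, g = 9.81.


Junction pressure: p_j = p1 + rho*g*(z1 - z_j)/1000 - rho*g*hf/1000.
Elevation term = 1000*9.81*(12.3 - 4.6)/1000 = 75.537 kPa.
Friction term = 1000*9.81*5.61/1000 = 55.034 kPa.
p_j = 278 + 75.537 - 55.034 = 298.5 kPa.

298.5


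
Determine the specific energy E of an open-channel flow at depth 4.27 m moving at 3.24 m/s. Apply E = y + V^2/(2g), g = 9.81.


Specific energy E = y + V^2/(2g).
Velocity head = V^2/(2g) = 3.24^2 / (2*9.81) = 10.4976 / 19.62 = 0.535 m.
E = 4.27 + 0.535 = 4.805 m.

4.805


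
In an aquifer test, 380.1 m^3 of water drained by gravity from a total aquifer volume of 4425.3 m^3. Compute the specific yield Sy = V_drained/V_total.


Specific yield Sy = Volume drained / Total volume.
Sy = 380.1 / 4425.3
   = 0.0859.

0.0859


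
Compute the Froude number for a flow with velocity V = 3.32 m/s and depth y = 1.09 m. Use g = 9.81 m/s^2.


The Froude number is defined as Fr = V / sqrt(g*y).
g*y = 9.81 * 1.09 = 10.6929.
sqrt(g*y) = sqrt(10.6929) = 3.27.
Fr = 3.32 / 3.27 = 1.0153.

1.0153


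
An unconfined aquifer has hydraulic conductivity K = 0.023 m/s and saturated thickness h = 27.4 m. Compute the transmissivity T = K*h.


Transmissivity is defined as T = K * h.
T = 0.023 * 27.4
  = 0.6302 m^2/s.

0.6302


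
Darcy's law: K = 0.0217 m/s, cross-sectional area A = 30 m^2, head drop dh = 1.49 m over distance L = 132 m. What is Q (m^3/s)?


Darcy's law: Q = K * A * i, where i = dh/L.
Hydraulic gradient i = 1.49 / 132 = 0.011288.
Q = 0.0217 * 30 * 0.011288
  = 0.0073 m^3/s.

0.0073


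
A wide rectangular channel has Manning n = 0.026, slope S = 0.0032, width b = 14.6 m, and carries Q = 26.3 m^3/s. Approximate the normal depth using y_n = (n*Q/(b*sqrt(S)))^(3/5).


We use the wide-channel approximation y_n = (n*Q/(b*sqrt(S)))^(3/5).
sqrt(S) = sqrt(0.0032) = 0.056569.
Numerator: n*Q = 0.026 * 26.3 = 0.6838.
Denominator: b*sqrt(S) = 14.6 * 0.056569 = 0.825907.
arg = 0.8279.
y_n = 0.8279^(3/5) = 0.8929 m.

0.8929


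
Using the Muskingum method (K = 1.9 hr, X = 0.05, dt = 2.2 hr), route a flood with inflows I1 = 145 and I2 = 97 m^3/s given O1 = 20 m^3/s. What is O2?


Muskingum coefficients:
denom = 2*K*(1-X) + dt = 2*1.9*(1-0.05) + 2.2 = 5.81.
C0 = (dt - 2*K*X)/denom = (2.2 - 2*1.9*0.05)/5.81 = 0.346.
C1 = (dt + 2*K*X)/denom = (2.2 + 2*1.9*0.05)/5.81 = 0.4114.
C2 = (2*K*(1-X) - dt)/denom = 0.2427.
O2 = C0*I2 + C1*I1 + C2*O1
   = 0.346*97 + 0.4114*145 + 0.2427*20
   = 98.06 m^3/s.

98.06


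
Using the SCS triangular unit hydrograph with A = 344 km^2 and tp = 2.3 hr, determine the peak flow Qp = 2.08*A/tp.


SCS formula: Qp = 2.08 * A / tp.
Qp = 2.08 * 344 / 2.3
   = 715.52 / 2.3
   = 311.1 m^3/s per cm.

311.1


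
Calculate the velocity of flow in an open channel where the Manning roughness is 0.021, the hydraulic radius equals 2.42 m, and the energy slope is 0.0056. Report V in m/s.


Manning's equation gives V = (1/n) * R^(2/3) * S^(1/2).
First, compute R^(2/3) = 2.42^(2/3) = 1.8025.
Next, S^(1/2) = 0.0056^(1/2) = 0.074833.
Then 1/n = 1/0.021 = 47.62.
V = 47.62 * 1.8025 * 0.074833 = 6.4232 m/s.

6.4232


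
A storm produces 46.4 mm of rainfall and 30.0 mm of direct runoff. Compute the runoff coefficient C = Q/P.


The runoff coefficient C = runoff depth / rainfall depth.
C = 30.0 / 46.4
  = 0.6466.

0.6466


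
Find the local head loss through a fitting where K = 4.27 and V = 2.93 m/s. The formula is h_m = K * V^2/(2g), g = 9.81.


Minor loss formula: h_m = K * V^2/(2g).
V^2 = 2.93^2 = 8.5849.
V^2/(2g) = 8.5849 / 19.62 = 0.4376 m.
h_m = 4.27 * 0.4376 = 1.8684 m.

1.8684


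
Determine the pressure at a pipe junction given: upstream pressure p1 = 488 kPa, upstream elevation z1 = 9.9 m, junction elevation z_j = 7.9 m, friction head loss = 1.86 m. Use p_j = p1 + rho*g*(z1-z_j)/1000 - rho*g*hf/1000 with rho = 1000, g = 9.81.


Junction pressure: p_j = p1 + rho*g*(z1 - z_j)/1000 - rho*g*hf/1000.
Elevation term = 1000*9.81*(9.9 - 7.9)/1000 = 19.62 kPa.
Friction term = 1000*9.81*1.86/1000 = 18.247 kPa.
p_j = 488 + 19.62 - 18.247 = 489.37 kPa.

489.37


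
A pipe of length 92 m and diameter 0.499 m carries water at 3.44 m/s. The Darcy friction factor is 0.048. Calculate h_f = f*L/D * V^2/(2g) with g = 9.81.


Darcy-Weisbach equation: h_f = f * (L/D) * V^2/(2g).
f * L/D = 0.048 * 92/0.499 = 8.8497.
V^2/(2g) = 3.44^2 / (2*9.81) = 11.8336 / 19.62 = 0.6031 m.
h_f = 8.8497 * 0.6031 = 5.338 m.

5.338


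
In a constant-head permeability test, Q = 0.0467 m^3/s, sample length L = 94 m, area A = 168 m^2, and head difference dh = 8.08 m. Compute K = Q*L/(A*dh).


From K = Q*L / (A*dh):
Numerator: Q*L = 0.0467 * 94 = 4.3898.
Denominator: A*dh = 168 * 8.08 = 1357.44.
K = 4.3898 / 1357.44 = 0.003234 m/s.

0.003234


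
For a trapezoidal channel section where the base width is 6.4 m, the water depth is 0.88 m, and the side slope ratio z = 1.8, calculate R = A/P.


For a trapezoidal section with side slope z:
A = (b + z*y)*y = (6.4 + 1.8*0.88)*0.88 = 7.026 m^2.
P = b + 2*y*sqrt(1 + z^2) = 6.4 + 2*0.88*sqrt(1 + 1.8^2) = 10.024 m.
R = A/P = 7.026 / 10.024 = 0.7009 m.

0.7009


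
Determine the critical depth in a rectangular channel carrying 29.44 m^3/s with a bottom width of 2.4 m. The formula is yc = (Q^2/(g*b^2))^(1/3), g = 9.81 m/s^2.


Using yc = (Q^2 / (g * b^2))^(1/3):
Q^2 = 29.44^2 = 866.71.
g * b^2 = 9.81 * 2.4^2 = 9.81 * 5.76 = 56.51.
Q^2 / (g*b^2) = 866.71 / 56.51 = 15.3373.
yc = 15.3373^(1/3) = 2.4846 m.

2.4846


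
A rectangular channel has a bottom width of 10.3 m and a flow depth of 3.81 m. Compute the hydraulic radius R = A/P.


For a rectangular section:
Flow area A = b * y = 10.3 * 3.81 = 39.24 m^2.
Wetted perimeter P = b + 2y = 10.3 + 2*3.81 = 17.92 m.
Hydraulic radius R = A/P = 39.24 / 17.92 = 2.1899 m.

2.1899


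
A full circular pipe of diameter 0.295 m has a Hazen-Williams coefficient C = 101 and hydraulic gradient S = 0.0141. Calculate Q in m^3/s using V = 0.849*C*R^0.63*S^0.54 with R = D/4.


For a full circular pipe, R = D/4 = 0.295/4 = 0.0737 m.
V = 0.849 * 101 * 0.0737^0.63 * 0.0141^0.54
  = 0.849 * 101 * 0.193504 * 0.100133
  = 1.6615 m/s.
Pipe area A = pi*D^2/4 = pi*0.295^2/4 = 0.0683 m^2.
Q = A * V = 0.0683 * 1.6615 = 0.1136 m^3/s.

0.1136


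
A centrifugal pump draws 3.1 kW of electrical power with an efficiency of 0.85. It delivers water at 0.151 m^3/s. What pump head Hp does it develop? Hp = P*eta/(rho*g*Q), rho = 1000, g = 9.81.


Pump head formula: Hp = P * eta / (rho * g * Q).
Numerator: P * eta = 3.1 * 1000 * 0.85 = 2635.0 W.
Denominator: rho * g * Q = 1000 * 9.81 * 0.151 = 1481.31.
Hp = 2635.0 / 1481.31 = 1.78 m.

1.78


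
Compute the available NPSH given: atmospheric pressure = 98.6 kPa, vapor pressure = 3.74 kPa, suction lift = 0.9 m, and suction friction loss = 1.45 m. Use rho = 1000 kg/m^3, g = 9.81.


NPSHa = p_atm/(rho*g) - z_s - hf_s - p_vap/(rho*g).
p_atm/(rho*g) = 98.6*1000 / (1000*9.81) = 10.051 m.
p_vap/(rho*g) = 3.74*1000 / (1000*9.81) = 0.381 m.
NPSHa = 10.051 - 0.9 - 1.45 - 0.381
      = 7.32 m.

7.32


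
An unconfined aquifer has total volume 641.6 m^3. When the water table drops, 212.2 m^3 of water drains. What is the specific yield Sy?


Specific yield Sy = Volume drained / Total volume.
Sy = 212.2 / 641.6
   = 0.3307.

0.3307


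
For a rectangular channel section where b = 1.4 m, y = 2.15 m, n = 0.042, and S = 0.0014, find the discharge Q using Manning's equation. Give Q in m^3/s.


For a rectangular channel, the cross-sectional area A = b * y = 1.4 * 2.15 = 3.01 m^2.
The wetted perimeter P = b + 2y = 1.4 + 2*2.15 = 5.7 m.
Hydraulic radius R = A/P = 3.01/5.7 = 0.5281 m.
Velocity V = (1/n)*R^(2/3)*S^(1/2) = (1/0.042)*0.5281^(2/3)*0.0014^(1/2) = 0.582 m/s.
Discharge Q = A * V = 3.01 * 0.582 = 1.752 m^3/s.

1.752


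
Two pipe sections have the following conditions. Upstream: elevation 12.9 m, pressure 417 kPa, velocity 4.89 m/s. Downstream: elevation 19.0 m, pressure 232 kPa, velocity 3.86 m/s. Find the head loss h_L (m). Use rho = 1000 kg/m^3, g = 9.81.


Total head at each section: H = z + p/(rho*g) + V^2/(2g).
H1 = 12.9 + 417*1000/(1000*9.81) + 4.89^2/(2*9.81)
   = 12.9 + 42.508 + 1.2188
   = 56.626 m.
H2 = 19.0 + 232*1000/(1000*9.81) + 3.86^2/(2*9.81)
   = 19.0 + 23.649 + 0.7594
   = 43.409 m.
h_L = H1 - H2 = 56.626 - 43.409 = 13.218 m.

13.218


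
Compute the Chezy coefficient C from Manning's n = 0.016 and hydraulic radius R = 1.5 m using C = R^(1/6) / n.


The Chezy coefficient relates to Manning's n through C = R^(1/6) / n.
R^(1/6) = 1.5^(1/6) = 1.069913.
C = 1.069913 / 0.016 = 66.87 m^(1/2)/s.

66.87


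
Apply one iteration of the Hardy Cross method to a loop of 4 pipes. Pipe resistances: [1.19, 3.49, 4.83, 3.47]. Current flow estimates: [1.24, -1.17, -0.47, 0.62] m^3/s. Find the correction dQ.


Numerator terms (r*Q*|Q|): 1.19*1.24*|1.24| = 1.8297; 3.49*-1.17*|-1.17| = -4.7775; 4.83*-0.47*|-0.47| = -1.0669; 3.47*0.62*|0.62| = 1.3339.
Sum of numerator = -2.6808.
Denominator terms (r*|Q|): 1.19*|1.24| = 1.4756; 3.49*|-1.17| = 4.0833; 4.83*|-0.47| = 2.2701; 3.47*|0.62| = 2.1514.
2 * sum of denominator = 2 * 9.9804 = 19.9608.
dQ = --2.6808 / 19.9608 = 0.1343 m^3/s.

0.1343


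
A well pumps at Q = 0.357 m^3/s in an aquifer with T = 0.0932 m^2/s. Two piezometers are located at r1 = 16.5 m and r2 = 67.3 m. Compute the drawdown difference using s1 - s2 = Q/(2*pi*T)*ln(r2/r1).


Thiem equation: s1 - s2 = Q/(2*pi*T) * ln(r2/r1).
ln(r2/r1) = ln(67.3/16.5) = 1.4058.
Q/(2*pi*T) = 0.357 / (2*pi*0.0932) = 0.357 / 0.5856 = 0.6096.
s1 - s2 = 0.6096 * 1.4058 = 0.857 m.

0.857


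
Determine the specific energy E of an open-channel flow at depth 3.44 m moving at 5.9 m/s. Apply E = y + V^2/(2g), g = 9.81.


Specific energy E = y + V^2/(2g).
Velocity head = V^2/(2g) = 5.9^2 / (2*9.81) = 34.81 / 19.62 = 1.7742 m.
E = 3.44 + 1.7742 = 5.2142 m.

5.2142


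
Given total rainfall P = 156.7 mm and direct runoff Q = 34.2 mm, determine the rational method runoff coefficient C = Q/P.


The runoff coefficient C = runoff depth / rainfall depth.
C = 34.2 / 156.7
  = 0.2183.

0.2183


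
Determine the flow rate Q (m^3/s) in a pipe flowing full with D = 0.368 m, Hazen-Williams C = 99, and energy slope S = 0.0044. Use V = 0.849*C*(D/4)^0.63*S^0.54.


For a full circular pipe, R = D/4 = 0.368/4 = 0.092 m.
V = 0.849 * 99 * 0.092^0.63 * 0.0044^0.54
  = 0.849 * 99 * 0.222426 * 0.053391
  = 0.9981 m/s.
Pipe area A = pi*D^2/4 = pi*0.368^2/4 = 0.1064 m^2.
Q = A * V = 0.1064 * 0.9981 = 0.1062 m^3/s.

0.1062


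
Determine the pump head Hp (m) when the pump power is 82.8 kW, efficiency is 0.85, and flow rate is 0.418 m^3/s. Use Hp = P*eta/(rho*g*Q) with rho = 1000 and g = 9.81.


Pump head formula: Hp = P * eta / (rho * g * Q).
Numerator: P * eta = 82.8 * 1000 * 0.85 = 70380.0 W.
Denominator: rho * g * Q = 1000 * 9.81 * 0.418 = 4100.58.
Hp = 70380.0 / 4100.58 = 17.16 m.

17.16


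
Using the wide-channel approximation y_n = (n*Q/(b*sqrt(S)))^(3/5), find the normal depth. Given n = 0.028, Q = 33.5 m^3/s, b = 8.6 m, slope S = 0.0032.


We use the wide-channel approximation y_n = (n*Q/(b*sqrt(S)))^(3/5).
sqrt(S) = sqrt(0.0032) = 0.056569.
Numerator: n*Q = 0.028 * 33.5 = 0.938.
Denominator: b*sqrt(S) = 8.6 * 0.056569 = 0.486493.
arg = 1.9281.
y_n = 1.9281^(3/5) = 1.4828 m.

1.4828


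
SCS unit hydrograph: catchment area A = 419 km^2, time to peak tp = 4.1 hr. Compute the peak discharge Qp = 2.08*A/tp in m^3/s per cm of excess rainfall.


SCS formula: Qp = 2.08 * A / tp.
Qp = 2.08 * 419 / 4.1
   = 871.52 / 4.1
   = 212.57 m^3/s per cm.

212.57


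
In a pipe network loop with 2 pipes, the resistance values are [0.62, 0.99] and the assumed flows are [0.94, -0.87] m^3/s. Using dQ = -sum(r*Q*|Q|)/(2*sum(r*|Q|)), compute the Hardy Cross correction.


Numerator terms (r*Q*|Q|): 0.62*0.94*|0.94| = 0.5478; 0.99*-0.87*|-0.87| = -0.7493.
Sum of numerator = -0.2015.
Denominator terms (r*|Q|): 0.62*|0.94| = 0.5828; 0.99*|-0.87| = 0.8613.
2 * sum of denominator = 2 * 1.4441 = 2.8882.
dQ = --0.2015 / 2.8882 = 0.0698 m^3/s.

0.0698


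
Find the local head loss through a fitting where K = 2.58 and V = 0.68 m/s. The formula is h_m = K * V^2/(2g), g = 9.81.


Minor loss formula: h_m = K * V^2/(2g).
V^2 = 0.68^2 = 0.4624.
V^2/(2g) = 0.4624 / 19.62 = 0.0236 m.
h_m = 2.58 * 0.0236 = 0.0608 m.

0.0608


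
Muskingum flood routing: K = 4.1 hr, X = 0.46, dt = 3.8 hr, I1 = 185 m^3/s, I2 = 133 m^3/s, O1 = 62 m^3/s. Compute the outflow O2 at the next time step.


Muskingum coefficients:
denom = 2*K*(1-X) + dt = 2*4.1*(1-0.46) + 3.8 = 8.228.
C0 = (dt - 2*K*X)/denom = (3.8 - 2*4.1*0.46)/8.228 = 0.0034.
C1 = (dt + 2*K*X)/denom = (3.8 + 2*4.1*0.46)/8.228 = 0.9203.
C2 = (2*K*(1-X) - dt)/denom = 0.0763.
O2 = C0*I2 + C1*I1 + C2*O1
   = 0.0034*133 + 0.9203*185 + 0.0763*62
   = 175.44 m^3/s.

175.44


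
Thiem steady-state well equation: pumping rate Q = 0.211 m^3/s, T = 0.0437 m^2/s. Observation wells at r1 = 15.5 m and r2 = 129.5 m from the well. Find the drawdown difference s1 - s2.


Thiem equation: s1 - s2 = Q/(2*pi*T) * ln(r2/r1).
ln(r2/r1) = ln(129.5/15.5) = 2.1228.
Q/(2*pi*T) = 0.211 / (2*pi*0.0437) = 0.211 / 0.2746 = 0.7685.
s1 - s2 = 0.7685 * 2.1228 = 1.6313 m.

1.6313


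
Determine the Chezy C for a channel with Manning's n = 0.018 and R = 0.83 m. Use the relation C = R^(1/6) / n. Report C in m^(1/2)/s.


The Chezy coefficient relates to Manning's n through C = R^(1/6) / n.
R^(1/6) = 0.83^(1/6) = 0.969422.
C = 0.969422 / 0.018 = 53.86 m^(1/2)/s.

53.86


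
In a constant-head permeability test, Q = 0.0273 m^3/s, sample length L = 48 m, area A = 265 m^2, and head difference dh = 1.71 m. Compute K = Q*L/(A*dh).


From K = Q*L / (A*dh):
Numerator: Q*L = 0.0273 * 48 = 1.3104.
Denominator: A*dh = 265 * 1.71 = 453.15.
K = 1.3104 / 453.15 = 0.002892 m/s.

0.002892


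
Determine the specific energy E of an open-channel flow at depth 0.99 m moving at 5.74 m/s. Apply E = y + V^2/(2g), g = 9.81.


Specific energy E = y + V^2/(2g).
Velocity head = V^2/(2g) = 5.74^2 / (2*9.81) = 32.9476 / 19.62 = 1.6793 m.
E = 0.99 + 1.6793 = 2.6693 m.

2.6693


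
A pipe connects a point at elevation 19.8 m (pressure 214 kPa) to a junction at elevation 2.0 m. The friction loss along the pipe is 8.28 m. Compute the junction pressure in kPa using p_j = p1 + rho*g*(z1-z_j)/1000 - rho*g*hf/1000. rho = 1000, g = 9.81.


Junction pressure: p_j = p1 + rho*g*(z1 - z_j)/1000 - rho*g*hf/1000.
Elevation term = 1000*9.81*(19.8 - 2.0)/1000 = 174.618 kPa.
Friction term = 1000*9.81*8.28/1000 = 81.227 kPa.
p_j = 214 + 174.618 - 81.227 = 307.39 kPa.

307.39


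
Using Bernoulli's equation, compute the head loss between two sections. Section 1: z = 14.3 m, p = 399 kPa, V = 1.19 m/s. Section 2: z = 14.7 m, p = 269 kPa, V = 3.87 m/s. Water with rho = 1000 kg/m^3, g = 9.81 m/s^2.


Total head at each section: H = z + p/(rho*g) + V^2/(2g).
H1 = 14.3 + 399*1000/(1000*9.81) + 1.19^2/(2*9.81)
   = 14.3 + 40.673 + 0.0722
   = 55.045 m.
H2 = 14.7 + 269*1000/(1000*9.81) + 3.87^2/(2*9.81)
   = 14.7 + 27.421 + 0.7633
   = 42.884 m.
h_L = H1 - H2 = 55.045 - 42.884 = 12.161 m.

12.161


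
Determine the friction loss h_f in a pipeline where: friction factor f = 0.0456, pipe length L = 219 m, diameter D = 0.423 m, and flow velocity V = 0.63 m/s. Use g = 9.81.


Darcy-Weisbach equation: h_f = f * (L/D) * V^2/(2g).
f * L/D = 0.0456 * 219/0.423 = 23.6085.
V^2/(2g) = 0.63^2 / (2*9.81) = 0.3969 / 19.62 = 0.0202 m.
h_f = 23.6085 * 0.0202 = 0.478 m.

0.478


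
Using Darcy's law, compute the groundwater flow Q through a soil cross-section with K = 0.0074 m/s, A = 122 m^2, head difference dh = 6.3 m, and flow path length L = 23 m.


Darcy's law: Q = K * A * i, where i = dh/L.
Hydraulic gradient i = 6.3 / 23 = 0.273913.
Q = 0.0074 * 122 * 0.273913
  = 0.2473 m^3/s.

0.2473


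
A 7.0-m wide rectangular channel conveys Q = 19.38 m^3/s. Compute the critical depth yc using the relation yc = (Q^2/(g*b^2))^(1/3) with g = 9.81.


Using yc = (Q^2 / (g * b^2))^(1/3):
Q^2 = 19.38^2 = 375.58.
g * b^2 = 9.81 * 7.0^2 = 9.81 * 49.0 = 480.69.
Q^2 / (g*b^2) = 375.58 / 480.69 = 0.7813.
yc = 0.7813^(1/3) = 0.921 m.

0.921


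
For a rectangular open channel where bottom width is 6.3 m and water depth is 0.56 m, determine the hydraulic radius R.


For a rectangular section:
Flow area A = b * y = 6.3 * 0.56 = 3.53 m^2.
Wetted perimeter P = b + 2y = 6.3 + 2*0.56 = 7.42 m.
Hydraulic radius R = A/P = 3.53 / 7.42 = 0.4755 m.

0.4755


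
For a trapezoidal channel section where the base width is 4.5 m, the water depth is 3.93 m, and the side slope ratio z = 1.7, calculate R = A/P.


For a trapezoidal section with side slope z:
A = (b + z*y)*y = (4.5 + 1.7*3.93)*3.93 = 43.941 m^2.
P = b + 2*y*sqrt(1 + z^2) = 4.5 + 2*3.93*sqrt(1 + 1.7^2) = 20.002 m.
R = A/P = 43.941 / 20.002 = 2.1968 m.

2.1968


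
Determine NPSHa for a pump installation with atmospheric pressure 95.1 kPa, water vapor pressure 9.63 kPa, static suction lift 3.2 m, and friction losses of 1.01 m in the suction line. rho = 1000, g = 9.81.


NPSHa = p_atm/(rho*g) - z_s - hf_s - p_vap/(rho*g).
p_atm/(rho*g) = 95.1*1000 / (1000*9.81) = 9.694 m.
p_vap/(rho*g) = 9.63*1000 / (1000*9.81) = 0.982 m.
NPSHa = 9.694 - 3.2 - 1.01 - 0.982
      = 4.5 m.

4.5


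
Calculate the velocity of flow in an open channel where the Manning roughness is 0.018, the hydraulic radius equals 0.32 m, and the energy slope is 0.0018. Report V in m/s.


Manning's equation gives V = (1/n) * R^(2/3) * S^(1/2).
First, compute R^(2/3) = 0.32^(2/3) = 0.4678.
Next, S^(1/2) = 0.0018^(1/2) = 0.042426.
Then 1/n = 1/0.018 = 55.56.
V = 55.56 * 0.4678 * 0.042426 = 1.1027 m/s.

1.1027


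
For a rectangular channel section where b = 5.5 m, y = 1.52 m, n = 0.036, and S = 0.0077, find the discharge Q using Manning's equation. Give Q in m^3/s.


For a rectangular channel, the cross-sectional area A = b * y = 5.5 * 1.52 = 8.36 m^2.
The wetted perimeter P = b + 2y = 5.5 + 2*1.52 = 8.54 m.
Hydraulic radius R = A/P = 8.36/8.54 = 0.9789 m.
Velocity V = (1/n)*R^(2/3)*S^(1/2) = (1/0.036)*0.9789^(2/3)*0.0077^(1/2) = 2.4031 m/s.
Discharge Q = A * V = 8.36 * 2.4031 = 20.09 m^3/s.

20.09


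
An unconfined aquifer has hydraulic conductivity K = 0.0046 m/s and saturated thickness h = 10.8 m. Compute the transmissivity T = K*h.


Transmissivity is defined as T = K * h.
T = 0.0046 * 10.8
  = 0.0497 m^2/s.

0.0497


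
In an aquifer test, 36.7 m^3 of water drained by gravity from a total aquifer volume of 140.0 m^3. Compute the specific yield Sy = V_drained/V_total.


Specific yield Sy = Volume drained / Total volume.
Sy = 36.7 / 140.0
   = 0.2621.

0.2621


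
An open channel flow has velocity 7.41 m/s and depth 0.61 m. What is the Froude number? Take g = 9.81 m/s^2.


The Froude number is defined as Fr = V / sqrt(g*y).
g*y = 9.81 * 0.61 = 5.9841.
sqrt(g*y) = sqrt(5.9841) = 2.4462.
Fr = 7.41 / 2.4462 = 3.0291.

3.0291


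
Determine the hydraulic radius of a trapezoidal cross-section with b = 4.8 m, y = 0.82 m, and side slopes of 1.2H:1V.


For a trapezoidal section with side slope z:
A = (b + z*y)*y = (4.8 + 1.2*0.82)*0.82 = 4.743 m^2.
P = b + 2*y*sqrt(1 + z^2) = 4.8 + 2*0.82*sqrt(1 + 1.2^2) = 7.362 m.
R = A/P = 4.743 / 7.362 = 0.6443 m.

0.6443


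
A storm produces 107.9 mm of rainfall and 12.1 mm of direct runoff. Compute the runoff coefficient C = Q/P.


The runoff coefficient C = runoff depth / rainfall depth.
C = 12.1 / 107.9
  = 0.1121.

0.1121


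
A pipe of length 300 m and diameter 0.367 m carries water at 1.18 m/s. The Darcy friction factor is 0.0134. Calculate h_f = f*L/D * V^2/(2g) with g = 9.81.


Darcy-Weisbach equation: h_f = f * (L/D) * V^2/(2g).
f * L/D = 0.0134 * 300/0.367 = 10.9537.
V^2/(2g) = 1.18^2 / (2*9.81) = 1.3924 / 19.62 = 0.071 m.
h_f = 10.9537 * 0.071 = 0.777 m.

0.777


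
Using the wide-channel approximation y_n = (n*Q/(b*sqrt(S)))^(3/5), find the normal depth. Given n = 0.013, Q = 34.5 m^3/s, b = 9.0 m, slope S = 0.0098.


We use the wide-channel approximation y_n = (n*Q/(b*sqrt(S)))^(3/5).
sqrt(S) = sqrt(0.0098) = 0.098995.
Numerator: n*Q = 0.013 * 34.5 = 0.4485.
Denominator: b*sqrt(S) = 9.0 * 0.098995 = 0.890955.
arg = 0.5034.
y_n = 0.5034^(3/5) = 0.6624 m.

0.6624


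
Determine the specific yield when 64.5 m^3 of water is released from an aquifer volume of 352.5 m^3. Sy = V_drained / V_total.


Specific yield Sy = Volume drained / Total volume.
Sy = 64.5 / 352.5
   = 0.183.

0.183


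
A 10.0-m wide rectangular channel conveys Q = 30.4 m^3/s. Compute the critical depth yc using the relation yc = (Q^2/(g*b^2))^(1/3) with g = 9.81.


Using yc = (Q^2 / (g * b^2))^(1/3):
Q^2 = 30.4^2 = 924.16.
g * b^2 = 9.81 * 10.0^2 = 9.81 * 100.0 = 981.0.
Q^2 / (g*b^2) = 924.16 / 981.0 = 0.9421.
yc = 0.9421^(1/3) = 0.9803 m.

0.9803


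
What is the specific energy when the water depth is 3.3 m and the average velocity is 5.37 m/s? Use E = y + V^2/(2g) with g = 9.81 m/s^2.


Specific energy E = y + V^2/(2g).
Velocity head = V^2/(2g) = 5.37^2 / (2*9.81) = 28.8369 / 19.62 = 1.4698 m.
E = 3.3 + 1.4698 = 4.7698 m.

4.7698


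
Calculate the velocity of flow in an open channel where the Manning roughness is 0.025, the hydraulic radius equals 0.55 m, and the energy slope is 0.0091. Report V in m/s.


Manning's equation gives V = (1/n) * R^(2/3) * S^(1/2).
First, compute R^(2/3) = 0.55^(2/3) = 0.6713.
Next, S^(1/2) = 0.0091^(1/2) = 0.095394.
Then 1/n = 1/0.025 = 40.0.
V = 40.0 * 0.6713 * 0.095394 = 2.5615 m/s.

2.5615


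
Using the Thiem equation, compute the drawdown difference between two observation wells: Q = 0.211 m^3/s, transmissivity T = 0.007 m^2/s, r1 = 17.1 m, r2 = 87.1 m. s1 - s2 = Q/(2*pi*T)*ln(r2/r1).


Thiem equation: s1 - s2 = Q/(2*pi*T) * ln(r2/r1).
ln(r2/r1) = ln(87.1/17.1) = 1.628.
Q/(2*pi*T) = 0.211 / (2*pi*0.007) = 0.211 / 0.044 = 4.7974.
s1 - s2 = 4.7974 * 1.628 = 7.81 m.

7.81


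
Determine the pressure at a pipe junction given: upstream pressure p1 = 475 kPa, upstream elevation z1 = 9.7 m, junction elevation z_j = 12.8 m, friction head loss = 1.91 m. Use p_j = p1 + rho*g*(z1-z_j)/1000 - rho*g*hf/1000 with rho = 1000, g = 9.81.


Junction pressure: p_j = p1 + rho*g*(z1 - z_j)/1000 - rho*g*hf/1000.
Elevation term = 1000*9.81*(9.7 - 12.8)/1000 = -30.411 kPa.
Friction term = 1000*9.81*1.91/1000 = 18.737 kPa.
p_j = 475 + -30.411 - 18.737 = 425.85 kPa.

425.85


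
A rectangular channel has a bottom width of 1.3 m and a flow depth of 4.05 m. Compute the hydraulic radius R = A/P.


For a rectangular section:
Flow area A = b * y = 1.3 * 4.05 = 5.26 m^2.
Wetted perimeter P = b + 2y = 1.3 + 2*4.05 = 9.4 m.
Hydraulic radius R = A/P = 5.26 / 9.4 = 0.5601 m.

0.5601


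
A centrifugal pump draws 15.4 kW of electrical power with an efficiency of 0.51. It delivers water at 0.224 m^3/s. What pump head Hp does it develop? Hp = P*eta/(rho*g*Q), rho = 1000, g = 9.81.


Pump head formula: Hp = P * eta / (rho * g * Q).
Numerator: P * eta = 15.4 * 1000 * 0.51 = 7854.0 W.
Denominator: rho * g * Q = 1000 * 9.81 * 0.224 = 2197.44.
Hp = 7854.0 / 2197.44 = 3.57 m.

3.57


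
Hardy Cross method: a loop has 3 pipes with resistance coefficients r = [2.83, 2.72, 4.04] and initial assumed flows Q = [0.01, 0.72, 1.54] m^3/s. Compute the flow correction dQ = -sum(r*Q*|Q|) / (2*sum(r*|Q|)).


Numerator terms (r*Q*|Q|): 2.83*0.01*|0.01| = 0.0003; 2.72*0.72*|0.72| = 1.41; 4.04*1.54*|1.54| = 9.5813.
Sum of numerator = 10.9916.
Denominator terms (r*|Q|): 2.83*|0.01| = 0.0283; 2.72*|0.72| = 1.9584; 4.04*|1.54| = 6.2216.
2 * sum of denominator = 2 * 8.2083 = 16.4166.
dQ = -10.9916 / 16.4166 = -0.6695 m^3/s.

-0.6695


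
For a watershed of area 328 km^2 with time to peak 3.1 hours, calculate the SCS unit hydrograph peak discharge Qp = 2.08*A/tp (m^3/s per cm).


SCS formula: Qp = 2.08 * A / tp.
Qp = 2.08 * 328 / 3.1
   = 682.24 / 3.1
   = 220.08 m^3/s per cm.

220.08


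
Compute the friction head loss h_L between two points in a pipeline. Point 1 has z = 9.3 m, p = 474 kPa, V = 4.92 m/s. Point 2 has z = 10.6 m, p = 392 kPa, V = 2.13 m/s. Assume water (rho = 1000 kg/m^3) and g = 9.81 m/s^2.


Total head at each section: H = z + p/(rho*g) + V^2/(2g).
H1 = 9.3 + 474*1000/(1000*9.81) + 4.92^2/(2*9.81)
   = 9.3 + 48.318 + 1.2338
   = 58.852 m.
H2 = 10.6 + 392*1000/(1000*9.81) + 2.13^2/(2*9.81)
   = 10.6 + 39.959 + 0.2312
   = 50.79 m.
h_L = H1 - H2 = 58.852 - 50.79 = 8.061 m.

8.061


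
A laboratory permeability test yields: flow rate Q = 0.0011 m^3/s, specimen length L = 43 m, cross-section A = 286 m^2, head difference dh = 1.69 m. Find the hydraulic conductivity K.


From K = Q*L / (A*dh):
Numerator: Q*L = 0.0011 * 43 = 0.0473.
Denominator: A*dh = 286 * 1.69 = 483.34.
K = 0.0473 / 483.34 = 9.8e-05 m/s.

9.8e-05


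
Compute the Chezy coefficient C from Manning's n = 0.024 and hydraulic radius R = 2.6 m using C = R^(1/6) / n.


The Chezy coefficient relates to Manning's n through C = R^(1/6) / n.
R^(1/6) = 2.6^(1/6) = 1.172633.
C = 1.172633 / 0.024 = 48.86 m^(1/2)/s.

48.86


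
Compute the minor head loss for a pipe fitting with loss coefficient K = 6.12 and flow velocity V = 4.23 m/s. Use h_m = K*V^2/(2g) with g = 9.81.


Minor loss formula: h_m = K * V^2/(2g).
V^2 = 4.23^2 = 17.8929.
V^2/(2g) = 17.8929 / 19.62 = 0.912 m.
h_m = 6.12 * 0.912 = 5.5813 m.

5.5813


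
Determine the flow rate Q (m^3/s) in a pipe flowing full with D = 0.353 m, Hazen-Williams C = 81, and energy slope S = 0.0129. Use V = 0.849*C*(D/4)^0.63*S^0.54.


For a full circular pipe, R = D/4 = 0.353/4 = 0.0882 m.
V = 0.849 * 81 * 0.0882^0.63 * 0.0129^0.54
  = 0.849 * 81 * 0.216671 * 0.095437
  = 1.422 m/s.
Pipe area A = pi*D^2/4 = pi*0.353^2/4 = 0.0979 m^2.
Q = A * V = 0.0979 * 1.422 = 0.1392 m^3/s.

0.1392


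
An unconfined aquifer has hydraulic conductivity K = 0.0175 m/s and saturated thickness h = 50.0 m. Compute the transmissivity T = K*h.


Transmissivity is defined as T = K * h.
T = 0.0175 * 50.0
  = 0.875 m^2/s.

0.875


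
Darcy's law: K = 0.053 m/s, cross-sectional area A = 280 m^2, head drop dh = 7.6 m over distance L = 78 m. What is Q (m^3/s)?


Darcy's law: Q = K * A * i, where i = dh/L.
Hydraulic gradient i = 7.6 / 78 = 0.097436.
Q = 0.053 * 280 * 0.097436
  = 1.4459 m^3/s.

1.4459


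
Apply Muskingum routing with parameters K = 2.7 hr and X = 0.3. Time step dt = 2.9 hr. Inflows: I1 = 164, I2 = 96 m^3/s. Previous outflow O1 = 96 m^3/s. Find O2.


Muskingum coefficients:
denom = 2*K*(1-X) + dt = 2*2.7*(1-0.3) + 2.9 = 6.68.
C0 = (dt - 2*K*X)/denom = (2.9 - 2*2.7*0.3)/6.68 = 0.1916.
C1 = (dt + 2*K*X)/denom = (2.9 + 2*2.7*0.3)/6.68 = 0.6766.
C2 = (2*K*(1-X) - dt)/denom = 0.1317.
O2 = C0*I2 + C1*I1 + C2*O1
   = 0.1916*96 + 0.6766*164 + 0.1317*96
   = 142.01 m^3/s.

142.01


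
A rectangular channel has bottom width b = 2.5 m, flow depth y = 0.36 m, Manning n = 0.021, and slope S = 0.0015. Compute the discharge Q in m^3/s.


For a rectangular channel, the cross-sectional area A = b * y = 2.5 * 0.36 = 0.9 m^2.
The wetted perimeter P = b + 2y = 2.5 + 2*0.36 = 3.22 m.
Hydraulic radius R = A/P = 0.9/3.22 = 0.2795 m.
Velocity V = (1/n)*R^(2/3)*S^(1/2) = (1/0.021)*0.2795^(2/3)*0.0015^(1/2) = 0.7884 m/s.
Discharge Q = A * V = 0.9 * 0.7884 = 0.71 m^3/s.

0.71


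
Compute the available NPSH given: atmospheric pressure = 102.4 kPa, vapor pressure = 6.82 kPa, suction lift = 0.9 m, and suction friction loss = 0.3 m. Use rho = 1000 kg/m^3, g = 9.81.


NPSHa = p_atm/(rho*g) - z_s - hf_s - p_vap/(rho*g).
p_atm/(rho*g) = 102.4*1000 / (1000*9.81) = 10.438 m.
p_vap/(rho*g) = 6.82*1000 / (1000*9.81) = 0.695 m.
NPSHa = 10.438 - 0.9 - 0.3 - 0.695
      = 8.54 m.

8.54


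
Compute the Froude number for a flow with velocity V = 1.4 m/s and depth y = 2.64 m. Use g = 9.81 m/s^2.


The Froude number is defined as Fr = V / sqrt(g*y).
g*y = 9.81 * 2.64 = 25.8984.
sqrt(g*y) = sqrt(25.8984) = 5.089.
Fr = 1.4 / 5.089 = 0.2751.

0.2751


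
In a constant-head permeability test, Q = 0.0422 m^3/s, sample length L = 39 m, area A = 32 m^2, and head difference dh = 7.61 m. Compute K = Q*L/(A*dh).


From K = Q*L / (A*dh):
Numerator: Q*L = 0.0422 * 39 = 1.6458.
Denominator: A*dh = 32 * 7.61 = 243.52.
K = 1.6458 / 243.52 = 0.006758 m/s.

0.006758


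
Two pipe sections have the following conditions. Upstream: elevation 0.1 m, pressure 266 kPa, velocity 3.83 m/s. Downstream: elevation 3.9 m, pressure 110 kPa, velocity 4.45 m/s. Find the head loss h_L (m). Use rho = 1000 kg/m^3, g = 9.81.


Total head at each section: H = z + p/(rho*g) + V^2/(2g).
H1 = 0.1 + 266*1000/(1000*9.81) + 3.83^2/(2*9.81)
   = 0.1 + 27.115 + 0.7477
   = 27.963 m.
H2 = 3.9 + 110*1000/(1000*9.81) + 4.45^2/(2*9.81)
   = 3.9 + 11.213 + 1.0093
   = 16.122 m.
h_L = H1 - H2 = 27.963 - 16.122 = 11.84 m.

11.84


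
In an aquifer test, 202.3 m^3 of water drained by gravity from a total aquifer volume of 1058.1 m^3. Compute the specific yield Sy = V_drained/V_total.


Specific yield Sy = Volume drained / Total volume.
Sy = 202.3 / 1058.1
   = 0.1912.

0.1912


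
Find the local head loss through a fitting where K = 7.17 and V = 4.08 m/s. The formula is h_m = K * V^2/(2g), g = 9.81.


Minor loss formula: h_m = K * V^2/(2g).
V^2 = 4.08^2 = 16.6464.
V^2/(2g) = 16.6464 / 19.62 = 0.8484 m.
h_m = 7.17 * 0.8484 = 6.0833 m.

6.0833


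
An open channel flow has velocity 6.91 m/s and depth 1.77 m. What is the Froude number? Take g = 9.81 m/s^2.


The Froude number is defined as Fr = V / sqrt(g*y).
g*y = 9.81 * 1.77 = 17.3637.
sqrt(g*y) = sqrt(17.3637) = 4.167.
Fr = 6.91 / 4.167 = 1.6583.

1.6583


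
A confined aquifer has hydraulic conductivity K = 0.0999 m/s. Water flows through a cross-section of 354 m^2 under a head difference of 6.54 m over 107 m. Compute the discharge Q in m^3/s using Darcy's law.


Darcy's law: Q = K * A * i, where i = dh/L.
Hydraulic gradient i = 6.54 / 107 = 0.061121.
Q = 0.0999 * 354 * 0.061121
  = 2.1615 m^3/s.

2.1615


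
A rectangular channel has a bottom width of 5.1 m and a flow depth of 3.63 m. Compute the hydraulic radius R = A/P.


For a rectangular section:
Flow area A = b * y = 5.1 * 3.63 = 18.51 m^2.
Wetted perimeter P = b + 2y = 5.1 + 2*3.63 = 12.36 m.
Hydraulic radius R = A/P = 18.51 / 12.36 = 1.4978 m.

1.4978


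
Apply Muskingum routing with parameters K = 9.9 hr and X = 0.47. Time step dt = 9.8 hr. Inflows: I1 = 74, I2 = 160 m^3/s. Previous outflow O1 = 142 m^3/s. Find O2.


Muskingum coefficients:
denom = 2*K*(1-X) + dt = 2*9.9*(1-0.47) + 9.8 = 20.294.
C0 = (dt - 2*K*X)/denom = (9.8 - 2*9.9*0.47)/20.294 = 0.0243.
C1 = (dt + 2*K*X)/denom = (9.8 + 2*9.9*0.47)/20.294 = 0.9415.
C2 = (2*K*(1-X) - dt)/denom = 0.0342.
O2 = C0*I2 + C1*I1 + C2*O1
   = 0.0243*160 + 0.9415*74 + 0.0342*142
   = 78.42 m^3/s.

78.42


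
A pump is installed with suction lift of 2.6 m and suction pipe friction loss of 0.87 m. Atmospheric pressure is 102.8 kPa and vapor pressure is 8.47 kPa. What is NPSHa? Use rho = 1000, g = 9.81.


NPSHa = p_atm/(rho*g) - z_s - hf_s - p_vap/(rho*g).
p_atm/(rho*g) = 102.8*1000 / (1000*9.81) = 10.479 m.
p_vap/(rho*g) = 8.47*1000 / (1000*9.81) = 0.863 m.
NPSHa = 10.479 - 2.6 - 0.87 - 0.863
      = 6.15 m.

6.15


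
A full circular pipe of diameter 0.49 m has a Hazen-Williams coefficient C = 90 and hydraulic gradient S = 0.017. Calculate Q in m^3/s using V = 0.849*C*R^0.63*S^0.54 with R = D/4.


For a full circular pipe, R = D/4 = 0.49/4 = 0.1225 m.
V = 0.849 * 90 * 0.1225^0.63 * 0.017^0.54
  = 0.849 * 90 * 0.266395 * 0.110775
  = 2.2549 m/s.
Pipe area A = pi*D^2/4 = pi*0.49^2/4 = 0.1886 m^2.
Q = A * V = 0.1886 * 2.2549 = 0.4252 m^3/s.

0.4252


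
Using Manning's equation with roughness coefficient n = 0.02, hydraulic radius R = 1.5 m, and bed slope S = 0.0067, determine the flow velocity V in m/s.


Manning's equation gives V = (1/n) * R^(2/3) * S^(1/2).
First, compute R^(2/3) = 1.5^(2/3) = 1.3104.
Next, S^(1/2) = 0.0067^(1/2) = 0.081854.
Then 1/n = 1/0.02 = 50.0.
V = 50.0 * 1.3104 * 0.081854 = 5.3629 m/s.

5.3629


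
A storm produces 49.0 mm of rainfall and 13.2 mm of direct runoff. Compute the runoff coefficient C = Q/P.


The runoff coefficient C = runoff depth / rainfall depth.
C = 13.2 / 49.0
  = 0.2694.

0.2694


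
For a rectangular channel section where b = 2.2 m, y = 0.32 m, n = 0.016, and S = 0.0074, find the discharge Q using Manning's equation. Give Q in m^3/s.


For a rectangular channel, the cross-sectional area A = b * y = 2.2 * 0.32 = 0.7 m^2.
The wetted perimeter P = b + 2y = 2.2 + 2*0.32 = 2.84 m.
Hydraulic radius R = A/P = 0.7/2.84 = 0.2479 m.
Velocity V = (1/n)*R^(2/3)*S^(1/2) = (1/0.016)*0.2479^(2/3)*0.0074^(1/2) = 2.1216 m/s.
Discharge Q = A * V = 0.7 * 2.1216 = 1.494 m^3/s.

1.494


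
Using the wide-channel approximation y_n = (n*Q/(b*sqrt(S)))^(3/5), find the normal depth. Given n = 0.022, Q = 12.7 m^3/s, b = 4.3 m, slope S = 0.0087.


We use the wide-channel approximation y_n = (n*Q/(b*sqrt(S)))^(3/5).
sqrt(S) = sqrt(0.0087) = 0.093274.
Numerator: n*Q = 0.022 * 12.7 = 0.2794.
Denominator: b*sqrt(S) = 4.3 * 0.093274 = 0.401078.
arg = 0.6966.
y_n = 0.6966^(3/5) = 0.805 m.

0.805


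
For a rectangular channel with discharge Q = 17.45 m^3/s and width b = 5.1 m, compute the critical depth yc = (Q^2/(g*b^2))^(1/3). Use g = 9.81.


Using yc = (Q^2 / (g * b^2))^(1/3):
Q^2 = 17.45^2 = 304.5.
g * b^2 = 9.81 * 5.1^2 = 9.81 * 26.01 = 255.16.
Q^2 / (g*b^2) = 304.5 / 255.16 = 1.1934.
yc = 1.1934^(1/3) = 1.0607 m.

1.0607


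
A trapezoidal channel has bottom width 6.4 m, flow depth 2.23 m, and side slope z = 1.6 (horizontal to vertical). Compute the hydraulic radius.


For a trapezoidal section with side slope z:
A = (b + z*y)*y = (6.4 + 1.6*2.23)*2.23 = 22.229 m^2.
P = b + 2*y*sqrt(1 + z^2) = 6.4 + 2*2.23*sqrt(1 + 1.6^2) = 14.815 m.
R = A/P = 22.229 / 14.815 = 1.5004 m.

1.5004


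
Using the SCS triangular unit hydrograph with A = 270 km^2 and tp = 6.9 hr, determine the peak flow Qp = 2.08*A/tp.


SCS formula: Qp = 2.08 * A / tp.
Qp = 2.08 * 270 / 6.9
   = 561.6 / 6.9
   = 81.39 m^3/s per cm.

81.39


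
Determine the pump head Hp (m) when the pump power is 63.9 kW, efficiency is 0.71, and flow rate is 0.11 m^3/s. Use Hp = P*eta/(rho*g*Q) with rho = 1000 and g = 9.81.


Pump head formula: Hp = P * eta / (rho * g * Q).
Numerator: P * eta = 63.9 * 1000 * 0.71 = 45369.0 W.
Denominator: rho * g * Q = 1000 * 9.81 * 0.11 = 1079.1.
Hp = 45369.0 / 1079.1 = 42.04 m.

42.04


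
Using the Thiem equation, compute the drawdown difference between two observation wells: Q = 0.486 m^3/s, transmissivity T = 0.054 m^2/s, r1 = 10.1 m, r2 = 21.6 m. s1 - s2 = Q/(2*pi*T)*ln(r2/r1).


Thiem equation: s1 - s2 = Q/(2*pi*T) * ln(r2/r1).
ln(r2/r1) = ln(21.6/10.1) = 0.7602.
Q/(2*pi*T) = 0.486 / (2*pi*0.054) = 0.486 / 0.3393 = 1.4324.
s1 - s2 = 1.4324 * 0.7602 = 1.0888 m.

1.0888


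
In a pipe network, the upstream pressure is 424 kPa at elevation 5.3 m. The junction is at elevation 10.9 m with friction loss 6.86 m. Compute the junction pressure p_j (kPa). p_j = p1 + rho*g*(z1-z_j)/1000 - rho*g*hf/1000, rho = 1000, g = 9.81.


Junction pressure: p_j = p1 + rho*g*(z1 - z_j)/1000 - rho*g*hf/1000.
Elevation term = 1000*9.81*(5.3 - 10.9)/1000 = -54.936 kPa.
Friction term = 1000*9.81*6.86/1000 = 67.297 kPa.
p_j = 424 + -54.936 - 67.297 = 301.77 kPa.

301.77


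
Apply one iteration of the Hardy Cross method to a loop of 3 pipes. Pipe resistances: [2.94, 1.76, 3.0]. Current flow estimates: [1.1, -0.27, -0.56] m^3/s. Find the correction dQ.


Numerator terms (r*Q*|Q|): 2.94*1.1*|1.1| = 3.5574; 1.76*-0.27*|-0.27| = -0.1283; 3.0*-0.56*|-0.56| = -0.9408.
Sum of numerator = 2.4883.
Denominator terms (r*|Q|): 2.94*|1.1| = 3.234; 1.76*|-0.27| = 0.4752; 3.0*|-0.56| = 1.68.
2 * sum of denominator = 2 * 5.3892 = 10.7784.
dQ = -2.4883 / 10.7784 = -0.2309 m^3/s.

-0.2309
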